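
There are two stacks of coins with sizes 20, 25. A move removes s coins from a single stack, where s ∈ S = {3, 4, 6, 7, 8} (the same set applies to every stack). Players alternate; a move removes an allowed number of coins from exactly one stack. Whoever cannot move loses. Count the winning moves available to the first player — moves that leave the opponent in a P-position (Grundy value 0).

3

All stacks use S = {3, 4, 6, 7, 8}:
n :  0  1  2  3  4  5  6  7  8  9 10 11 12 13 14 15 16 17 18 19 20 21 22 23 24 25
G :  0  0  0  1  1  1  2  2  2  3  3  0  0  0  1  1  1  2  2  2  3  3  0  0  0  1
Stack A: G(20) = 3.
Stack B: G(25) = 1.
Combined Grundy value = 3 ⊕ 1 = 2.
A winning move leaves total XOR = 0, i.e. changes one component's Grundy value g to g ⊕ X where X is the current total.
Stack A: need g' = 3⊕2 = 1. Options: 20−3→G=2, 20−4→G=1, 20−6→G=1, 20−7→G=0, 20−8→G=0. Hits: 2.
Stack B: need g' = 1⊕2 = 3. Options: 25−3→G=0, 25−4→G=3, 25−6→G=2, 25−7→G=2, 25−8→G=2. Hits: 1.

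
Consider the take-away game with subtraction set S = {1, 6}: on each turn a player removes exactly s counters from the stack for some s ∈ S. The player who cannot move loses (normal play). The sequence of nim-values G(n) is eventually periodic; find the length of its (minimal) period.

7

n :  0  1  2  3  4  5  6  7  8  9 10 11 12 13 14 15
G :  0  1  0  1  0  1  2  0  1  0  1  0  1  2  0  1
G(n+7) = G(n) holds for n = 0,…,5 (a full window of length max(S) = 6), so the sequence is purely periodic with period 7.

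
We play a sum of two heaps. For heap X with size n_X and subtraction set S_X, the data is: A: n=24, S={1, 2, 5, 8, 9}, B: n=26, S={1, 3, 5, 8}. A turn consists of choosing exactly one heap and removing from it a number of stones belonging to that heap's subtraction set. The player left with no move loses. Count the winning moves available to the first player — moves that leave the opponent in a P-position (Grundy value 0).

3

Heap A, S = {1, 2, 5, 8, 9}:
G(0) = 0
G(1) = mex{0} = 1
G(2) = mex{1,0} = 2
G(3) = mex{2,1} = 0
G(4) = mex{0,2} = 1
G(5) = mex{1,0,0} = 2
G(6) = mex{2,1,1} = 0
G(7) = mex{0,2,2} = 1
G(8) = mex{1,0,0,0} = 2
G(9) = mex{2,1,1,1,0} = 3
G(10) = mex{3,2,2,2,1} = 0
G(11) = mex{0,3,0,0,2} = 1
G(12) = mex{1,0,1,1,0} = 2
G(13) = mex{2,1,2,2,1} = 0
G(14) = mex{0,2,3,0,2} = 1
G(15) = mex{1,0,0,1,0} = 2
G(16) = mex{2,1,1,2,1} = 0
G(17) = mex{0,2,2,3,2} = 1
G(18) = mex{1,0,0,0,3} = 2
G(19) = mex{2,1,1,1,0} = 3
G(20) = mex{3,2,2,2,1} = 0
G(21) = mex{0,3,0,0,2} = 1
G(22) = mex{1,0,1,1,0} = 2
G(23) = mex{2,1,2,2,1} = 0
G(24) = mex{0,2,3,0,2} = 1
G_A(24) = 1.
Heap B, S = {1, 3, 5, 8}:
G(0) = 0
G(1) = mex{0} = 1
G(2) = mex{1} = 0
G(3) = mex{0,0} = 1
G(4) = mex{1,1} = 0
G(5) = mex{0,0,0} = 1
G(6) = mex{1,1,1} = 0
G(7) = mex{0,0,0} = 1
G(8) = mex{1,1,1,0} = 2
G(9) = mex{2,0,0,1} = 3
G(10) = mex{3,1,1,0} = 2
G(11) = mex{2,2,0,1} = 3
G(12) = mex{3,3,1,0} = 2
G(13) = mex{2,2,2,1} = 0
G(14) = mex{0,3,3,0} = 1
G(15) = mex{1,2,2,1} = 0
G(16) = mex{0,0,3,2} = 1
G(17) = mex{1,1,2,3} = 0
G(18) = mex{0,0,0,2} = 1
G(19) = mex{1,1,1,3} = 0
G(20) = mex{0,0,0,2} = 1
G(21) = mex{1,1,1,0} = 2
G(22) = mex{2,0,0,1} = 3
G(23) = mex{3,1,1,0} = 2
G(24) = mex{2,2,0,1} = 3
G(25) = mex{3,3,1,0} = 2
G(26) = mex{2,2,2,1} = 0
G_B(26) = 0.
Combined Grundy value = 1 ⊕ 0 = 1.
A winning move leaves total XOR = 0, i.e. changes one component's Grundy value g to g ⊕ X where X is the current total.
Heap A: need g' = 1⊕1 = 0. Options: 24−1→G=0, 24−2→G=2, 24−5→G=3, 24−8→G=0, 24−9→G=2. Hits: 2.
Heap B: need g' = 0⊕1 = 1. Options: 26−1→G=2, 26−3→G=2, 26−5→G=2, 26−8→G=1. Hits: 1.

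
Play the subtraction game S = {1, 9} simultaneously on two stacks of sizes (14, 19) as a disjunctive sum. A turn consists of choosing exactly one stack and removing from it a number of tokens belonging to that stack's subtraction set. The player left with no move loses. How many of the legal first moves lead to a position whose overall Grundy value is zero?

4

All stacks use S = {1, 9}:
G(0) = 0
G(1) = mex{0} = 1
G(2) = mex{1} = 0
G(3) = mex{0} = 1
G(4) = mex{1} = 0
G(5) = mex{0} = 1
G(6) = mex{1} = 0
G(7) = mex{0} = 1
G(8) = mex{1} = 0
G(9) = mex{0,0} = 1
G(10) = mex{1,1} = 0
G(11) = mex{0,0} = 1
G(12) = mex{1,1} = 0
G(13) = mex{0,0} = 1
G(14) = mex{1,1} = 0
G(15) = mex{0,0} = 1
G(16) = mex{1,1} = 0
G(17) = mex{0,0} = 1
G(18) = mex{1,1} = 0
G(19) = mex{0,0} = 1
Stack A: G(14) = 0.
Stack B: G(19) = 1.
Combined Grundy value = 0 ⊕ 1 = 1.
A winning move leaves total XOR = 0, i.e. changes one component's Grundy value g to g ⊕ X where X is the current total.
Stack A: need g' = 0⊕1 = 1. Options: 14−1→G=1, 14−9→G=1. Hits: 2.
Stack B: need g' = 1⊕1 = 0. Options: 19−1→G=0, 19−9→G=0. Hits: 2.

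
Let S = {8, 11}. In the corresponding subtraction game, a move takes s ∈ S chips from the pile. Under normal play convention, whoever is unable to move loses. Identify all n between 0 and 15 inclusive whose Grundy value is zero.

G(0) = 0
G(1) = mex{} = 0
G(2) = mex{} = 0
G(3) = mex{} = 0
G(4) = mex{} = 0
G(5) = mex{} = 0
G(6) = mex{} = 0
G(7) = mex{} = 0
G(8) = mex{0} = 1
G(9) = mex{0} = 1
G(10) = mex{0} = 1
G(11) = mex{0,0} = 1
G(12) = mex{0,0} = 1
G(13) = mex{0,0} = 1
G(14) = mex{0,0} = 1
G(15) = mex{0,0} = 1
P-positions are exactly the n with G(n) = 0.

0, 1, 2, 3, 4, 5, 6, 7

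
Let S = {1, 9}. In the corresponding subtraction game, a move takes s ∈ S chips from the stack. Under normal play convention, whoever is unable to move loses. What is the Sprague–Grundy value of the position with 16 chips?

n :  0  1  2  3  4  5  6  7  8  9 10 11 12 13 14 15 16
G :  0  1  0  1  0  1  0  1  0  1  0  1  0  1  0  1  0

0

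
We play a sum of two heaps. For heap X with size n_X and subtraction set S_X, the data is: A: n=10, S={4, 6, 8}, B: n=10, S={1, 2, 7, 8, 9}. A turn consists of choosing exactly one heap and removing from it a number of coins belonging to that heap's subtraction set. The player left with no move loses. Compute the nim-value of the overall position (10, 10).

6

Heap A, S = {4, 6, 8}:
n :  0  1  2  3  4  5  6  7  8  9 10
G :  0  0  0  0  1  1  1  1  2  2  2
G_A(10) = 2.
Heap B, S = {1, 2, 7, 8, 9}:
G(0) = 0
G(1) = mex{0} = 1
G(2) = mex{1,0} = 2
G(3) = mex{2,1} = 0
G(4) = mex{0,2} = 1
G(5) = mex{1,0} = 2
G(6) = mex{2,1} = 0
G(7) = mex{0,2,0} = 1
G(8) = mex{1,0,1,0} = 2
G(9) = mex{2,1,2,1,0} = 3
G(10) = mex{3,2,0,2,1} = 4
G_B(10) = 4.
Combined Grundy value = 2 ⊕ 4 = 6.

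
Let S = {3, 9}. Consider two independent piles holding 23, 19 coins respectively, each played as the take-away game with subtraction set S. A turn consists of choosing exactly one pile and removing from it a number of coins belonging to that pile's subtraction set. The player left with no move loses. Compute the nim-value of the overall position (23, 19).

1

All piles use S = {3, 9}:
G(0) = 0
G(1) = mex{} = 0
G(2) = mex{} = 0
G(3) = mex{0} = 1
G(4) = mex{0} = 1
G(5) = mex{0} = 1
G(6) = mex{1} = 0
G(7) = mex{1} = 0
G(8) = mex{1} = 0
G(9) = mex{0,0} = 1
G(10) = mex{0,0} = 1
G(11) = mex{0,0} = 1
G(12) = mex{1,1} = 0
G(13) = mex{1,1} = 0
G(14) = mex{1,1} = 0
G(15) = mex{0,0} = 1
G(16) = mex{0,0} = 1
G(17) = mex{0,0} = 1
G(18) = mex{1,1} = 0
G(19) = mex{1,1} = 0
G(20) = mex{1,1} = 0
G(21) = mex{0,0} = 1
G(22) = mex{0,0} = 1
G(23) = mex{0,0} = 1
Pile A: G(23) = 1.
Pile B: G(19) = 0.
Combined Grundy value = 1 ⊕ 0 = 1.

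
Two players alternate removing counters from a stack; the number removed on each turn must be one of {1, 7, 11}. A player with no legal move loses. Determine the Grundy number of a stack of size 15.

1

n :  0  1  2  3  4  5  6  7  8  9 10 11 12 13 14 15
G :  0  1  0  1  0  1  0  1  0  1  0  1  0  1  0  1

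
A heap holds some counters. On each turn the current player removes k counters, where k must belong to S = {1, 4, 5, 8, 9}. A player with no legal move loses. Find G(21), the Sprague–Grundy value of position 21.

n :  0  1  2  3  4  5  6  7  8  9 10 11 12 13 14 15 16 17 18 19 20 21
G :  0  1  0  1  2  3  2  3  4  5  4  5  0  1  0  1  2  3  2  3  4  5

5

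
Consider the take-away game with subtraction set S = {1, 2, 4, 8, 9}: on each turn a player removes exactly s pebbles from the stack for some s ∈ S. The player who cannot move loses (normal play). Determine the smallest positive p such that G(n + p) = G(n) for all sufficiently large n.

13

G(0) = 0
G(1) = mex{0} = 1
G(2) = mex{1,0} = 2
G(3) = mex{2,1} = 0
G(4) = mex{0,2,0} = 1
G(5) = mex{1,0,1} = 2
G(6) = mex{2,1,2} = 0
G(7) = mex{0,2,0} = 1
G(8) = mex{1,0,1,0} = 2
G(9) = mex{2,1,2,1,0} = 3
G(10) = mex{3,2,0,2,1} = 4
G(11) = mex{4,3,1,0,2} = 5
G(12) = mex{5,4,2,1,0} = 3
G(13) = mex{3,5,3,2,1} = 0
G(14) = mex{0,3,4,0,2} = 1
G(15) = mex{1,0,5,1,0} = 2
G(16) = mex{2,1,3,2,1} = 0
G(17) = mex{0,2,0,3,2} = 1
G(18) = mex{1,0,1,4,3} = 2
G(19) = mex{2,1,2,5,4} = 0
G(20) = mex{0,2,0,3,5} = 1
G(21) = mex{1,0,1,0,3} = 2
G(22) = mex{2,1,2,1,0} = 3
G(23) = mex{3,2,0,2,1} = 4
G(24) = mex{4,3,1,0,2} = 5
G(25) = mex{5,4,2,1,0} = 3
G(26) = mex{3,5,3,2,1} = 0
G(27) = mex{0,3,4,0,2} = 1
G(n+13) = G(n) holds for n = 0,…,8 (a full window of length max(S) = 9), so the sequence is purely periodic with period 13.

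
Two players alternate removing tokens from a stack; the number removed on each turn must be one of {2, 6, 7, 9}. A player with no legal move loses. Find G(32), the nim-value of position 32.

1

n :  0  1  2  3  4  5  6  7  8  9 10 11 12 13 14 15 16 17 18 19 20 21 22 23 24 25 26 27 28 29 30 31 32
G :  0  0  1  1  0  0  1  1  2  2  3  3  2  2  3  0  0  1  1  0  0  1  1  2  2  3  3  2  2  3  0  0  1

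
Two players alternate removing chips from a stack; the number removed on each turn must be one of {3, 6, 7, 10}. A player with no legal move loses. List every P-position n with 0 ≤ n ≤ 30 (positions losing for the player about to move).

G(0) = 0
G(1) = mex{} = 0
G(2) = mex{} = 0
G(3) = mex{0} = 1
G(4) = mex{0} = 1
G(5) = mex{0} = 1
G(6) = mex{1,0} = 2
G(7) = mex{1,0,0} = 2
G(8) = mex{1,0,0} = 2
G(9) = mex{2,1,0} = 3
G(10) = mex{2,1,1,0} = 3
G(11) = mex{2,1,1,0} = 3
G(12) = mex{3,2,1,0} = 4
G(13) = mex{3,2,2,1} = 0
G(14) = mex{3,2,2,1} = 0
G(15) = mex{4,3,2,1} = 0
G(16) = mex{0,3,3,2} = 1
G(17) = mex{0,3,3,2} = 1
G(18) = mex{0,4,3,2} = 1
G(19) = mex{1,0,4,3} = 2
G(20) = mex{1,0,0,3} = 2
G(21) = mex{1,0,0,3} = 2
G(22) = mex{2,1,0,4} = 3
G(23) = mex{2,1,1,0} = 3
G(24) = mex{2,1,1,0} = 3
G(25) = mex{3,2,1,0} = 4
G(26) = mex{3,2,2,1} = 0
G(27) = mex{3,2,2,1} = 0
G(28) = mex{4,3,2,1} = 0
G(29) = mex{0,3,3,2} = 1
G(30) = mex{0,3,3,2} = 1
P-positions are exactly the n with G(n) = 0.

0, 1, 2, 13, 14, 15, 26, 27, 28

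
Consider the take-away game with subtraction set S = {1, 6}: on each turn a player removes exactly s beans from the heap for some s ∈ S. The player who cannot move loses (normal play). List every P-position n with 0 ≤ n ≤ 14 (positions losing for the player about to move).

n :  0  1  2  3  4  5  6  7  8  9 10 11 12 13 14
G :  0  1  0  1  0  1  2  0  1  0  1  0  1  2  0
P-positions are exactly the n with G(n) = 0.

0, 2, 4, 7, 9, 11, 14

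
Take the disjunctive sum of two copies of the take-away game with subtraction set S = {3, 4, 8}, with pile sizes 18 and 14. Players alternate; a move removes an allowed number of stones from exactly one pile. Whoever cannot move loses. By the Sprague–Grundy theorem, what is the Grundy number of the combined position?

2

All piles use S = {3, 4, 8}:
n :  0  1  2  3  4  5  6  7  8  9 10 11 12 13 14 15 16 17 18
G :  0  0  0  1  1  1  2  0  2  3  1  3  0  0  0  1  1  1  2
Pile A: G(18) = 2.
Pile B: G(14) = 0.
Combined Grundy value = 2 ⊕ 0 = 2.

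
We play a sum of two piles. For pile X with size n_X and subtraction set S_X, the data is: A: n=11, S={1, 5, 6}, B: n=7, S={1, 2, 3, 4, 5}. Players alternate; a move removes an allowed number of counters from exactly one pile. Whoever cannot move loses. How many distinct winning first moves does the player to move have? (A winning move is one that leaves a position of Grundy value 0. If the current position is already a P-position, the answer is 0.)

Pile A, S = {1, 5, 6}:
G(0) = 0
G(1) = mex{0} = 1
G(2) = mex{1} = 0
G(3) = mex{0} = 1
G(4) = mex{1} = 0
G(5) = mex{0,0} = 1
G(6) = mex{1,1,0} = 2
G(7) = mex{2,0,1} = 3
G(8) = mex{3,1,0} = 2
G(9) = mex{2,0,1} = 3
G(10) = mex{3,1,0} = 2
G(11) = mex{2,2,1} = 0
G_A(11) = 0.
Pile B, S = {1, 2, 3, 4, 5}:
n : 0 1 2 3 4 5 6 7
G : 0 1 2 3 4 5 0 1
G_B(7) = 1.
Combined Grundy value = 0 ⊕ 1 = 1.
A winning move leaves total XOR = 0, i.e. changes one component's Grundy value g to g ⊕ X where X is the current total.
Pile A: need g' = 0⊕1 = 1. Options: 11−1→G=2, 11−5→G=2, 11−6→G=1. Hits: 1.
Pile B: need g' = 1⊕1 = 0. Options: 7−1→G=0, 7−2→G=5, 7−3→G=4, 7−4→G=3, 7−5→G=2. Hits: 1.

2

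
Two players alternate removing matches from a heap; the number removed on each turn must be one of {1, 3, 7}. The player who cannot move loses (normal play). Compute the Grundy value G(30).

0

n :  0  1  2  3  4  5  6  7  8  9 10 11 12 13 14 15 16 17 18 19 20 21 22 23 24 25 26 27 28 29 30
G :  0  1  0  1  0  1  0  1  0  1  0  1  0  1  0  1  0  1  0  1  0  1  0  1  0  1  0  1  0  1  0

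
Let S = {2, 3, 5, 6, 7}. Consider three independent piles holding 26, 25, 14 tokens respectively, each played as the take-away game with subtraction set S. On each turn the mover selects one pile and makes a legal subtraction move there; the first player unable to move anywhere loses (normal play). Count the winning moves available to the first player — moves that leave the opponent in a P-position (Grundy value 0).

All piles use S = {2, 3, 5, 6, 7}:
n :  0  1  2  3  4  5  6  7  8  9 10 11 12 13 14 15 16 17 18 19 20 21 22 23 24 25 26
G :  0  0  1  1  2  2  3  3  4  0  0  1  1  2  2  3  3  4  0  0  1  1  2  2  3  3  4
Pile A: G(26) = 4.
Pile B: G(25) = 3.
Pile C: G(14) = 2.
Combined Grundy value = 4 ⊕ 3 ⊕ 2 = 5.
A winning move leaves total XOR = 0, i.e. changes one component's Grundy value g to g ⊕ X where X is the current total.
Pile A: need g' = 4⊕5 = 1. Options: 26−2→G=3, 26−3→G=2, 26−5→G=1, 26−6→G=1, 26−7→G=0. Hits: 2.
Pile B: need g' = 3⊕5 = 6. Options: 25−2→G=2, 25−3→G=2, 25−5→G=1, 25−6→G=0, 25−7→G=0. Hits: 0.
Pile C: need g' = 2⊕5 = 7. Options: 14−2→G=1, 14−3→G=1, 14−5→G=0, 14−6→G=4, 14−7→G=3. Hits: 0.

2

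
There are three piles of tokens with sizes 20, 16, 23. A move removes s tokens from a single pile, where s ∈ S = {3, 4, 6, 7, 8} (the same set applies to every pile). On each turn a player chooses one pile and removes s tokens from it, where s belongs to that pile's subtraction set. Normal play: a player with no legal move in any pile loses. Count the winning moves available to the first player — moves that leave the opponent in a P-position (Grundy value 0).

6

All piles use S = {3, 4, 6, 7, 8}:
G(0) = 0
G(1) = mex{} = 0
G(2) = mex{} = 0
G(3) = mex{0} = 1
G(4) = mex{0,0} = 1
G(5) = mex{0,0} = 1
G(6) = mex{1,0,0} = 2
G(7) = mex{1,1,0,0} = 2
G(8) = mex{1,1,0,0,0} = 2
G(9) = mex{2,1,1,0,0} = 3
G(10) = mex{2,2,1,1,0} = 3
G(11) = mex{2,2,1,1,1} = 0
G(12) = mex{3,2,2,1,1} = 0
G(13) = mex{3,3,2,2,1} = 0
G(14) = mex{0,3,2,2,2} = 1
G(15) = mex{0,0,3,2,2} = 1
G(16) = mex{0,0,3,3,2} = 1
G(17) = mex{1,0,0,3,3} = 2
G(18) = mex{1,1,0,0,3} = 2
G(19) = mex{1,1,0,0,0} = 2
G(20) = mex{2,1,1,0,0} = 3
G(21) = mex{2,2,1,1,0} = 3
G(22) = mex{2,2,1,1,1} = 0
G(23) = mex{3,2,2,1,1} = 0
Pile A: G(20) = 3.
Pile B: G(16) = 1.
Pile C: G(23) = 0.
Combined Grundy value = 3 ⊕ 1 ⊕ 0 = 2.
A winning move leaves total XOR = 0, i.e. changes one component's Grundy value g to g ⊕ X where X is the current total.
Pile A: need g' = 3⊕2 = 1. Options: 20−3→G=2, 20−4→G=1, 20−6→G=1, 20−7→G=0, 20−8→G=0. Hits: 2.
Pile B: need g' = 1⊕2 = 3. Options: 16−3→G=0, 16−4→G=0, 16−6→G=3, 16−7→G=3, 16−8→G=2. Hits: 2.
Pile C: need g' = 0⊕2 = 2. Options: 23−3→G=3, 23−4→G=2, 23−6→G=2, 23−7→G=1, 23−8→G=1. Hits: 2.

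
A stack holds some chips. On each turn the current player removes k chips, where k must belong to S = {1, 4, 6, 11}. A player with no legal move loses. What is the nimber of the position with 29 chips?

2

G(0) = 0
G(1) = mex{0} = 1
G(2) = mex{1} = 0
G(3) = mex{0} = 1
G(4) = mex{1,0} = 2
G(5) = mex{2,1} = 0
G(6) = mex{0,0,0} = 1
G(7) = mex{1,1,1} = 0
G(8) = mex{0,2,0} = 1
G(9) = mex{1,0,1} = 2
G(10) = mex{2,1,2} = 0
G(11) = mex{0,0,0,0} = 1
G(12) = mex{1,1,1,1} = 0
G(13) = mex{0,2,0,0} = 1
G(14) = mex{1,0,1,1} = 2
G(15) = mex{2,1,2,2} = 0
G(16) = mex{0,0,0,0} = 1
G(17) = mex{1,1,1,1} = 0
G(18) = mex{0,2,0,0} = 1
G(19) = mex{1,0,1,1} = 2
G(20) = mex{2,1,2,2} = 0
G(21) = mex{0,0,0,0} = 1
G(22) = mex{1,1,1,1} = 0
G(23) = mex{0,2,0,0} = 1
G(24) = mex{1,0,1,1} = 2
G(25) = mex{2,1,2,2} = 0
G(26) = mex{0,0,0,0} = 1
G(27) = mex{1,1,1,1} = 0
G(28) = mex{0,2,0,0} = 1
G(29) = mex{1,0,1,1} = 2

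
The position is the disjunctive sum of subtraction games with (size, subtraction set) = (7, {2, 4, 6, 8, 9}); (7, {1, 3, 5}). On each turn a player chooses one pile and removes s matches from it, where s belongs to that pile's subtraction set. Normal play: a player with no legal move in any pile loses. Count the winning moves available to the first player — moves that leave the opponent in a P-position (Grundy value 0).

Pile A, S = {2, 4, 6, 8, 9}:
n : 0 1 2 3 4 5 6 7
G : 0 0 1 1 2 2 3 3
G_A(7) = 3.
Pile B, S = {1, 3, 5}:
n : 0 1 2 3 4 5 6 7
G : 0 1 0 1 0 1 0 1
G_B(7) = 1.
Combined Grundy value = 3 ⊕ 1 = 2.
A winning move leaves total XOR = 0, i.e. changes one component's Grundy value g to g ⊕ X where X is the current total.
Pile A: need g' = 3⊕2 = 1. Options: 7−2→G=2, 7−4→G=1, 7−6→G=0. Hits: 1.
Pile B: need g' = 1⊕2 = 3. Options: 7−1→G=0, 7−3→G=0, 7−5→G=0. Hits: 0.

1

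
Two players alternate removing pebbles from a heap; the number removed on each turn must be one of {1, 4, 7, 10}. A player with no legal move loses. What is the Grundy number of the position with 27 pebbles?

0

n :  0  1  2  3  4  5  6  7  8  9 10 11 12 13 14 15 16 17 18 19 20 21 22 23 24 25 26 27
G :  0  1  0  1  2  0  1  2  0  1  2  0  1  0  1  2  0  1  2  0  1  2  0  1  0  1  2  0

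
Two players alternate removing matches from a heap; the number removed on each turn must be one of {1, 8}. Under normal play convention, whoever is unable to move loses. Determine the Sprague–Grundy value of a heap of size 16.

n :  0  1  2  3  4  5  6  7  8  9 10 11 12 13 14 15 16
G :  0  1  0  1  0  1  0  1  2  0  1  0  1  0  1  0  1

1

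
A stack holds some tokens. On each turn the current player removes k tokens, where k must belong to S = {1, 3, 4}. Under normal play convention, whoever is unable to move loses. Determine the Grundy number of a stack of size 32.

2

n :  0  1  2  3  4  5  6  7  8  9 10 11 12 13 14 15 16 17 18 19 20 21 22 23 24 25 26 27 28 29 30 31 32
G :  0  1  0  1  2  3  2  0  1  0  1  2  3  2  0  1  0  1  2  3  2  0  1  0  1  2  3  2  0  1  0  1  2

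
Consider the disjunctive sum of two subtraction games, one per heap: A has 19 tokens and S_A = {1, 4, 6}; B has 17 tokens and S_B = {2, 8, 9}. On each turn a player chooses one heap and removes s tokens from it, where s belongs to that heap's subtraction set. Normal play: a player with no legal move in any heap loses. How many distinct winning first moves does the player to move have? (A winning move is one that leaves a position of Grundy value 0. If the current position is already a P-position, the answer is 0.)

4

Heap A, S = {1, 4, 6}:
n :  0  1  2  3  4  5  6  7  8  9 10 11 12 13 14 15 16 17 18 19
G :  0  1  0  1  2  0  1  0  1  2  0  1  0  1  2  0  1  0  1  2
G_A(19) = 2.
Heap B, S = {2, 8, 9}:
n :  0  1  2  3  4  5  6  7  8  9 10 11 12 13 14 15 16 17
G :  0  0  1  1  0  0  1  1  2  2  3  0  2  1  3  0  0  1
G_B(17) = 1.
Combined Grundy value = 2 ⊕ 1 = 3.
A winning move leaves total XOR = 0, i.e. changes one component's Grundy value g to g ⊕ X where X is the current total.
Heap A: need g' = 2⊕3 = 1. Options: 19−1→G=1, 19−4→G=0, 19−6→G=1. Hits: 2.
Heap B: need g' = 1⊕3 = 2. Options: 17−2→G=0, 17−8→G=2, 17−9→G=2. Hits: 2.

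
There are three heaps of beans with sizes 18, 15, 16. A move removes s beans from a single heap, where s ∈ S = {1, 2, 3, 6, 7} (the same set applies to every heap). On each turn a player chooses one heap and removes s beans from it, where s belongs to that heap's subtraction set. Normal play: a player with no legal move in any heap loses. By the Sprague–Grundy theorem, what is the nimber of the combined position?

1

All heaps use S = {1, 2, 3, 6, 7}:
n :  0  1  2  3  4  5  6  7  8  9 10 11 12 13 14 15 16 17 18
G :  0  1  2  3  0  1  2  3  0  1  2  3  0  1  2  3  0  1  2
Heap A: G(18) = 2.
Heap B: G(15) = 3.
Heap C: G(16) = 0.
Combined Grundy value = 2 ⊕ 3 ⊕ 0 = 1.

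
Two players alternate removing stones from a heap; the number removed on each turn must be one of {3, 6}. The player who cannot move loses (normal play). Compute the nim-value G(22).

1

G(0) = 0
G(1) = mex{} = 0
G(2) = mex{} = 0
G(3) = mex{0} = 1
G(4) = mex{0} = 1
G(5) = mex{0} = 1
G(6) = mex{1,0} = 2
G(7) = mex{1,0} = 2
G(8) = mex{1,0} = 2
G(9) = mex{2,1} = 0
G(10) = mex{2,1} = 0
G(11) = mex{2,1} = 0
G(12) = mex{0,2} = 1
G(13) = mex{0,2} = 1
G(14) = mex{0,2} = 1
G(15) = mex{1,0} = 2
G(16) = mex{1,0} = 2
G(17) = mex{1,0} = 2
G(18) = mex{2,1} = 0
G(19) = mex{2,1} = 0
G(20) = mex{2,1} = 0
G(21) = mex{0,2} = 1
G(22) = mex{0,2} = 1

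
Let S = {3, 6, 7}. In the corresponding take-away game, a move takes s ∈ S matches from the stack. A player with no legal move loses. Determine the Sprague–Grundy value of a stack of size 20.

0

G(0) = 0
G(1) = mex{} = 0
G(2) = mex{} = 0
G(3) = mex{0} = 1
G(4) = mex{0} = 1
G(5) = mex{0} = 1
G(6) = mex{1,0} = 2
G(7) = mex{1,0,0} = 2
G(8) = mex{1,0,0} = 2
G(9) = mex{2,1,0} = 3
G(10) = mex{2,1,1} = 0
G(11) = mex{2,1,1} = 0
G(12) = mex{3,2,1} = 0
G(13) = mex{0,2,2} = 1
G(14) = mex{0,2,2} = 1
G(15) = mex{0,3,2} = 1
G(16) = mex{1,0,3} = 2
G(17) = mex{1,0,0} = 2
G(18) = mex{1,0,0} = 2
G(19) = mex{2,1,0} = 3
G(20) = mex{2,1,1} = 0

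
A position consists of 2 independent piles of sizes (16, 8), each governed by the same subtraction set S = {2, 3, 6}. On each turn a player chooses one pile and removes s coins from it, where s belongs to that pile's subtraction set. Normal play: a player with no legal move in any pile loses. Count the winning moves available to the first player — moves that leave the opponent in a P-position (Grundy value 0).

2

All piles use S = {2, 3, 6}:
n :  0  1  2  3  4  5  6  7  8  9 10 11 12 13 14 15 16
G :  0  0  1  1  2  0  3  1  2  0  0  1  1  2  0  3  1
Pile A: G(16) = 1.
Pile B: G(8) = 2.
Combined Grundy value = 1 ⊕ 2 = 3.
A winning move leaves total XOR = 0, i.e. changes one component's Grundy value g to g ⊕ X where X is the current total.
Pile A: need g' = 1⊕3 = 2. Options: 16−2→G=0, 16−3→G=2, 16−6→G=0. Hits: 1.
Pile B: need g' = 2⊕3 = 1. Options: 8−2→G=3, 8−3→G=0, 8−6→G=1. Hits: 1.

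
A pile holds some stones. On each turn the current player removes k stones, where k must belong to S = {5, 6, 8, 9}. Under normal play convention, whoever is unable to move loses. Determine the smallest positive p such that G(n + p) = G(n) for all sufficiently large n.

n :  0  1  2  3  4  5  6  7  8  9 10 11 12 13 14 15 16 17 18 19 20 21 22 23 24 25 26 27 28 29
G :  0  0  0  0  0  1  1  1  1  1  2  2  2  2  0  0  0  0  0  1  1  1  1  1  2  2  2  2  0  0
G(n+14) = G(n) holds for n = 0,…,8 (a full window of length max(S) = 9), so the sequence is purely periodic with period 14.

14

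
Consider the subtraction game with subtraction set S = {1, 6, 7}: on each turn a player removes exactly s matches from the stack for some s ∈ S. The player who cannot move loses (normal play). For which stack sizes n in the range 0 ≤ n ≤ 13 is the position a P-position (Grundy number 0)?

0, 2, 4, 12

n :  0  1  2  3  4  5  6  7  8  9 10 11 12 13
G :  0  1  0  1  0  1  2  3  2  3  2  3  0  1
P-positions are exactly the n with G(n) = 0.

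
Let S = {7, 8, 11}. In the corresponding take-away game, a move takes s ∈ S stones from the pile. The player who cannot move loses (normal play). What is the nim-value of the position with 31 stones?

n :  0  1  2  3  4  5  6  7  8  9 10 11 12 13 14 15 16 17 18 19 20 21 22 23 24 25 26 27 28 29 30 31
G :  0  0  0  0  0  0  0  1  1  1  1  1  1  1  2  2  2  2  0  0  0  0  0  0  0  1  1  1  1  1  1  1

1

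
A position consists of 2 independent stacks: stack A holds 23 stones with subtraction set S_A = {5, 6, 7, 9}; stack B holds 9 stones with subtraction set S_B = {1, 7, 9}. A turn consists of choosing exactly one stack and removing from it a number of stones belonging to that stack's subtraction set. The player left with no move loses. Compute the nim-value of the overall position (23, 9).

Stack A, S = {5, 6, 7, 9}:
n :  0  1  2  3  4  5  6  7  8  9 10 11 12 13 14 15 16 17 18 19 20 21 22 23
G :  0  0  0  0  0  1  1  1  1  1  2  2  2  2  0  0  0  0  0  1  1  1  1  1
G_A(23) = 1.
Stack B, S = {1, 7, 9}:
G(0) = 0
G(1) = mex{0} = 1
G(2) = mex{1} = 0
G(3) = mex{0} = 1
G(4) = mex{1} = 0
G(5) = mex{0} = 1
G(6) = mex{1} = 0
G(7) = mex{0,0} = 1
G(8) = mex{1,1} = 0
G(9) = mex{0,0,0} = 1
G_B(9) = 1.
Combined Grundy value = 1 ⊕ 1 = 0.

0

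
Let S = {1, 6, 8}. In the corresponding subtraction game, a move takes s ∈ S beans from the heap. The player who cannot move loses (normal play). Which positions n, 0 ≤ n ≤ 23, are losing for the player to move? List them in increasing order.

n :  0  1  2  3  4  5  6  7  8  9 10 11 12 13 14 15 16 17 18 19 20 21 22 23
G :  0  1  0  1  0  1  2  0  1  0  1  0  1  2  0  1  0  1  0  1  2  0  1  0
P-positions are exactly the n with G(n) = 0.

0, 2, 4, 7, 9, 11, 14, 16, 18, 21, 23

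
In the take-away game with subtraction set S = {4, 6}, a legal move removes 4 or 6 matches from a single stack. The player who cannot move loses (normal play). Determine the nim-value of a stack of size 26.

n :  0  1  2  3  4  5  6  7  8  9 10 11 12 13 14 15 16 17 18 19 20 21 22 23 24 25 26
G :  0  0  0  0  1  1  1  1  2  2  0  0  0  0  1  1  1  1  2  2  0  0  0  0  1  1  1

1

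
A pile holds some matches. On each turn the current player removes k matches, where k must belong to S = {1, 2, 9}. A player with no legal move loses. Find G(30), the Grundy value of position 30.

G(0) = 0
G(1) = mex{0} = 1
G(2) = mex{1,0} = 2
G(3) = mex{2,1} = 0
G(4) = mex{0,2} = 1
G(5) = mex{1,0} = 2
G(6) = mex{2,1} = 0
G(7) = mex{0,2} = 1
G(8) = mex{1,0} = 2
G(9) = mex{2,1,0} = 3
G(10) = mex{3,2,1} = 0
G(11) = mex{0,3,2} = 1
G(12) = mex{1,0,0} = 2
G(13) = mex{2,1,1} = 0
G(14) = mex{0,2,2} = 1
G(15) = mex{1,0,0} = 2
G(16) = mex{2,1,1} = 0
G(17) = mex{0,2,2} = 1
G(18) = mex{1,0,3} = 2
G(19) = mex{2,1,0} = 3
G(20) = mex{3,2,1} = 0
G(21) = mex{0,3,2} = 1
G(22) = mex{1,0,0} = 2
G(23) = mex{2,1,1} = 0
G(24) = mex{0,2,2} = 1
G(25) = mex{1,0,0} = 2
G(26) = mex{2,1,1} = 0
G(27) = mex{0,2,2} = 1
G(28) = mex{1,0,3} = 2
G(29) = mex{2,1,0} = 3
G(30) = mex{3,2,1} = 0

0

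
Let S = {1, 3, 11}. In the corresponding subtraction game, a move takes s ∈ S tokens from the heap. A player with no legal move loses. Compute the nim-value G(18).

G(0) = 0
G(1) = mex{0} = 1
G(2) = mex{1} = 0
G(3) = mex{0,0} = 1
G(4) = mex{1,1} = 0
G(5) = mex{0,0} = 1
G(6) = mex{1,1} = 0
G(7) = mex{0,0} = 1
G(8) = mex{1,1} = 0
G(9) = mex{0,0} = 1
G(10) = mex{1,1} = 0
G(11) = mex{0,0,0} = 1
G(12) = mex{1,1,1} = 0
G(13) = mex{0,0,0} = 1
G(14) = mex{1,1,1} = 0
G(15) = mex{0,0,0} = 1
G(16) = mex{1,1,1} = 0
G(17) = mex{0,0,0} = 1
G(18) = mex{1,1,1} = 0

0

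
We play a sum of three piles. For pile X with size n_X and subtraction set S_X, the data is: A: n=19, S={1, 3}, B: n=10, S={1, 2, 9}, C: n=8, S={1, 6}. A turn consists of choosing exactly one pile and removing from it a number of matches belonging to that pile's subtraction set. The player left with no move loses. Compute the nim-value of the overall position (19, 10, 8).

Pile A, S = {1, 3}:
n :  0  1  2  3  4  5  6  7  8  9 10 11 12 13 14 15 16 17 18 19
G :  0  1  0  1  0  1  0  1  0  1  0  1  0  1  0  1  0  1  0  1
G_A(19) = 1.
Pile B, S = {1, 2, 9}:
n :  0  1  2  3  4  5  6  7  8  9 10
G :  0  1  2  0  1  2  0  1  2  3  0
G_B(10) = 0.
Pile C, S = {1, 6}:
n : 0 1 2 3 4 5 6 7 8
G : 0 1 0 1 0 1 2 0 1
G_C(8) = 1.
Combined Grundy value = 1 ⊕ 0 ⊕ 1 = 0.

0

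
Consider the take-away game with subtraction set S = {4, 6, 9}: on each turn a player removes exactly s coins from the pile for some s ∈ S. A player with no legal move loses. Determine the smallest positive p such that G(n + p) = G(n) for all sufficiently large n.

G(0) = 0
G(1) = mex{} = 0
G(2) = mex{} = 0
G(3) = mex{} = 0
G(4) = mex{0} = 1
G(5) = mex{0} = 1
G(6) = mex{0,0} = 1
G(7) = mex{0,0} = 1
G(8) = mex{1,0} = 2
G(9) = mex{1,0,0} = 2
G(10) = mex{1,1,0} = 2
G(11) = mex{1,1,0} = 2
G(12) = mex{2,1,0} = 3
G(13) = mex{2,1,1} = 0
G(14) = mex{2,2,1} = 0
G(15) = mex{2,2,1} = 0
G(16) = mex{3,2,1} = 0
G(17) = mex{0,2,2} = 1
G(18) = mex{0,3,2} = 1
G(19) = mex{0,0,2} = 1
G(20) = mex{0,0,2} = 1
G(21) = mex{1,0,3} = 2
G(22) = mex{1,0,0} = 2
G(23) = mex{1,1,0} = 2
G(24) = mex{1,1,0} = 2
G(25) = mex{2,1,0} = 3
G(26) = mex{2,1,1} = 0
G(27) = mex{2,2,1} = 0
G(n+13) = G(n) holds for n = 0,…,8 (a full window of length max(S) = 9), so the sequence is purely periodic with period 13.

13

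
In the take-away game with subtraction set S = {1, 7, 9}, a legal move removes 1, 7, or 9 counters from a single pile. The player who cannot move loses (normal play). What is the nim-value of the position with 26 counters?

G(0) = 0
G(1) = mex{0} = 1
G(2) = mex{1} = 0
G(3) = mex{0} = 1
G(4) = mex{1} = 0
G(5) = mex{0} = 1
G(6) = mex{1} = 0
G(7) = mex{0,0} = 1
G(8) = mex{1,1} = 0
G(9) = mex{0,0,0} = 1
G(10) = mex{1,1,1} = 0
G(11) = mex{0,0,0} = 1
G(12) = mex{1,1,1} = 0
G(13) = mex{0,0,0} = 1
G(14) = mex{1,1,1} = 0
G(15) = mex{0,0,0} = 1
G(16) = mex{1,1,1} = 0
G(17) = mex{0,0,0} = 1
G(18) = mex{1,1,1} = 0
G(19) = mex{0,0,0} = 1
G(20) = mex{1,1,1} = 0
G(21) = mex{0,0,0} = 1
G(22) = mex{1,1,1} = 0
G(23) = mex{0,0,0} = 1
G(24) = mex{1,1,1} = 0
G(25) = mex{0,0,0} = 1
G(26) = mex{1,1,1} = 0

0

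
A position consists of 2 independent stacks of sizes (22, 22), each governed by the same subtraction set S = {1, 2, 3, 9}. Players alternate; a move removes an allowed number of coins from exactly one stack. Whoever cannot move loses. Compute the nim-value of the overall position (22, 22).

All stacks use S = {1, 2, 3, 9}:
G(0) = 0
G(1) = mex{0} = 1
G(2) = mex{1,0} = 2
G(3) = mex{2,1,0} = 3
G(4) = mex{3,2,1} = 0
G(5) = mex{0,3,2} = 1
G(6) = mex{1,0,3} = 2
G(7) = mex{2,1,0} = 3
G(8) = mex{3,2,1} = 0
G(9) = mex{0,3,2,0} = 1
G(10) = mex{1,0,3,1} = 2
G(11) = mex{2,1,0,2} = 3
G(12) = mex{3,2,1,3} = 0
G(13) = mex{0,3,2,0} = 1
G(14) = mex{1,0,3,1} = 2
G(15) = mex{2,1,0,2} = 3
G(16) = mex{3,2,1,3} = 0
G(17) = mex{0,3,2,0} = 1
G(18) = mex{1,0,3,1} = 2
G(19) = mex{2,1,0,2} = 3
G(20) = mex{3,2,1,3} = 0
G(21) = mex{0,3,2,0} = 1
G(22) = mex{1,0,3,1} = 2
Stack A: G(22) = 2.
Stack B: G(22) = 2.
Combined Grundy value = 2 ⊕ 2 = 0.

0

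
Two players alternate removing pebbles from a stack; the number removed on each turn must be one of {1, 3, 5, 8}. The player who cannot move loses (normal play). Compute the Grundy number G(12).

2

n :  0  1  2  3  4  5  6  7  8  9 10 11 12
G :  0  1  0  1  0  1  0  1  2  3  2  3  2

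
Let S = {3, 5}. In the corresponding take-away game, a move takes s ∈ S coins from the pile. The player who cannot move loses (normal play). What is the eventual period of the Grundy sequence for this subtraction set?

8

n :  0  1  2  3  4  5  6  7  8  9 10 11 12 13 14 15 16 17
G :  0  0  0  1  1  1  2  2  0  0  0  1  1  1  2  2  0  0
G(n+8) = G(n) holds for n = 0,…,4 (a full window of length max(S) = 5), so the sequence is purely periodic with period 8.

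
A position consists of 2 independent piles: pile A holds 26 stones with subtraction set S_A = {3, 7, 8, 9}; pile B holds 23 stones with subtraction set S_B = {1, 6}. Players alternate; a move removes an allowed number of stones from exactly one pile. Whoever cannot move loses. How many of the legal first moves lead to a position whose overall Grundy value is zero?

Pile A, S = {3, 7, 8, 9}:
n :  0  1  2  3  4  5  6  7  8  9 10 11 12 13 14 15 16 17 18 19 20 21 22 23 24 25 26
G :  0  0  0  1  1  1  0  2  2  1  3  3  0  2  4  1  0  0  0  1  1  1  0  2  2  1  3
G_A(26) = 3.
Pile B, S = {1, 6}:
G(0) = 0
G(1) = mex{0} = 1
G(2) = mex{1} = 0
G(3) = mex{0} = 1
G(4) = mex{1} = 0
G(5) = mex{0} = 1
G(6) = mex{1,0} = 2
G(7) = mex{2,1} = 0
G(8) = mex{0,0} = 1
G(9) = mex{1,1} = 0
G(10) = mex{0,0} = 1
G(11) = mex{1,1} = 0
G(12) = mex{0,2} = 1
G(13) = mex{1,0} = 2
G(14) = mex{2,1} = 0
G(15) = mex{0,0} = 1
G(16) = mex{1,1} = 0
G(17) = mex{0,0} = 1
G(18) = mex{1,1} = 0
G(19) = mex{0,2} = 1
G(20) = mex{1,0} = 2
G(21) = mex{2,1} = 0
G(22) = mex{0,0} = 1
G(23) = mex{1,1} = 0
G_B(23) = 0.
Combined Grundy value = 3 ⊕ 0 = 3.
A winning move leaves total XOR = 0, i.e. changes one component's Grundy value g to g ⊕ X where X is the current total.
Pile A: need g' = 3⊕3 = 0. Options: 26−3→G=2, 26−7→G=1, 26−8→G=0, 26−9→G=0. Hits: 2.
Pile B: need g' = 0⊕3 = 3. Options: 23−1→G=1, 23−6→G=1. Hits: 0.

2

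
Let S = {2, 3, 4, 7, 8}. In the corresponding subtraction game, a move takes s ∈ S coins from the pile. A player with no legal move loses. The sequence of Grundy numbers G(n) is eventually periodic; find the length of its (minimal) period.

G(0) = 0
G(1) = mex{} = 0
G(2) = mex{0} = 1
G(3) = mex{0,0} = 1
G(4) = mex{1,0,0} = 2
G(5) = mex{1,1,0} = 2
G(6) = mex{2,1,1} = 0
G(7) = mex{2,2,1,0} = 3
G(8) = mex{0,2,2,0,0} = 1
G(9) = mex{3,0,2,1,0} = 4
G(10) = mex{1,3,0,1,1} = 2
G(11) = mex{4,1,3,2,1} = 0
G(12) = mex{2,4,1,2,2} = 0
G(13) = mex{0,2,4,0,2} = 1
G(14) = mex{0,0,2,3,0} = 1
G(15) = mex{1,0,0,1,3} = 2
G(16) = mex{1,1,0,4,1} = 2
G(17) = mex{2,1,1,2,4} = 0
G(18) = mex{2,2,1,0,2} = 3
G(19) = mex{0,2,2,0,0} = 1
G(20) = mex{3,0,2,1,0} = 4
G(21) = mex{1,3,0,1,1} = 2
G(22) = mex{4,1,3,2,1} = 0
G(23) = mex{2,4,1,2,2} = 0
G(n+11) = G(n) holds for n = 0,…,7 (a full window of length max(S) = 8), so the sequence is purely periodic with period 11.

11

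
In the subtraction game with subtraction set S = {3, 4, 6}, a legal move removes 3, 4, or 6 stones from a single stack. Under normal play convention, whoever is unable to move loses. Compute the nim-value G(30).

n :  0  1  2  3  4  5  6  7  8  9 10 11 12 13 14 15 16 17 18 19 20 21 22 23 24 25 26 27 28 29 30
G :  0  0  0  1  1  1  2  2  2  0  0  0  1  1  1  2  2  2  0  0  0  1  1  1  2  2  2  0  0  0  1

1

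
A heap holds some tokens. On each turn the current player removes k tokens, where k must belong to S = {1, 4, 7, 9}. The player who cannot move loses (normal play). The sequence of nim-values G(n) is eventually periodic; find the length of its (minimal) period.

8

G(0) = 0
G(1) = mex{0} = 1
G(2) = mex{1} = 0
G(3) = mex{0} = 1
G(4) = mex{1,0} = 2
G(5) = mex{2,1} = 0
G(6) = mex{0,0} = 1
G(7) = mex{1,1,0} = 2
G(8) = mex{2,2,1} = 0
G(9) = mex{0,0,0,0} = 1
G(10) = mex{1,1,1,1} = 0
G(11) = mex{0,2,2,0} = 1
G(12) = mex{1,0,0,1} = 2
G(13) = mex{2,1,1,2} = 0
G(14) = mex{0,0,2,0} = 1
G(15) = mex{1,1,0,1} = 2
G(16) = mex{2,2,1,2} = 0
G(17) = mex{0,0,0,0} = 1
G(18) = mex{1,1,1,1} = 0
G(n+8) = G(n) holds for n = 0,…,8 (a full window of length max(S) = 9), so the sequence is purely periodic with period 8.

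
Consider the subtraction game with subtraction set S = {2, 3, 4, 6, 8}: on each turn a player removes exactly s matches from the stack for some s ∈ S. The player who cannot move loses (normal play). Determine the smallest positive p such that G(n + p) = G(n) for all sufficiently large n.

G(0) = 0
G(1) = mex{} = 0
G(2) = mex{0} = 1
G(3) = mex{0,0} = 1
G(4) = mex{1,0,0} = 2
G(5) = mex{1,1,0} = 2
G(6) = mex{2,1,1,0} = 3
G(7) = mex{2,2,1,0} = 3
G(8) = mex{3,2,2,1,0} = 4
G(9) = mex{3,3,2,1,0} = 4
G(10) = mex{4,3,3,2,1} = 0
G(11) = mex{4,4,3,2,1} = 0
G(12) = mex{0,4,4,3,2} = 1
G(13) = mex{0,0,4,3,2} = 1
G(14) = mex{1,0,0,4,3} = 2
G(15) = mex{1,1,0,4,3} = 2
G(16) = mex{2,1,1,0,4} = 3
G(17) = mex{2,2,1,0,4} = 3
G(18) = mex{3,2,2,1,0} = 4
G(19) = mex{3,3,2,1,0} = 4
G(20) = mex{4,3,3,2,1} = 0
G(21) = mex{4,4,3,2,1} = 0
G(n+10) = G(n) holds for n = 0,…,7 (a full window of length max(S) = 8), so the sequence is purely periodic with period 10.

10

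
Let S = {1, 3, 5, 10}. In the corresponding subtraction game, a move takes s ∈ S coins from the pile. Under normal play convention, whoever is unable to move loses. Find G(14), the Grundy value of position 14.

n :  0  1  2  3  4  5  6  7  8  9 10 11 12 13 14
G :  0  1  0  1  0  1  0  1  0  1  2  3  2  3  2

2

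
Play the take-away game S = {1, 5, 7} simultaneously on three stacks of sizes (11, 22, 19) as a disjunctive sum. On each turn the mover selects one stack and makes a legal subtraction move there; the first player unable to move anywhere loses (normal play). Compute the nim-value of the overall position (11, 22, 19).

All stacks use S = {1, 5, 7}:
G(0) = 0
G(1) = mex{0} = 1
G(2) = mex{1} = 0
G(3) = mex{0} = 1
G(4) = mex{1} = 0
G(5) = mex{0,0} = 1
G(6) = mex{1,1} = 0
G(7) = mex{0,0,0} = 1
G(8) = mex{1,1,1} = 0
G(9) = mex{0,0,0} = 1
G(10) = mex{1,1,1} = 0
G(11) = mex{0,0,0} = 1
G(12) = mex{1,1,1} = 0
G(13) = mex{0,0,0} = 1
G(14) = mex{1,1,1} = 0
G(15) = mex{0,0,0} = 1
G(16) = mex{1,1,1} = 0
G(17) = mex{0,0,0} = 1
G(18) = mex{1,1,1} = 0
G(19) = mex{0,0,0} = 1
G(20) = mex{1,1,1} = 0
G(21) = mex{0,0,0} = 1
G(22) = mex{1,1,1} = 0
Stack A: G(11) = 1.
Stack B: G(22) = 0.
Stack C: G(19) = 1.
Combined Grundy value = 1 ⊕ 0 ⊕ 1 = 0.

0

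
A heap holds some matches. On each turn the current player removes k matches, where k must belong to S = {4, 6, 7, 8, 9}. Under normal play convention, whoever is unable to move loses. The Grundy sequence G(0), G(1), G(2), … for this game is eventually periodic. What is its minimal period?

n :  0  1  2  3  4  5  6  7  8  9 10 11 12 13 14 15 16 17 18 19 20 21 22 23 24 25 26 27
G :  0  0  0  0  1  1  1  1  2  2  2  2  3  0  0  0  0  1  1  1  1  2  2  2  2  3  0  0
G(n+13) = G(n) holds for n = 0,…,8 (a full window of length max(S) = 9), so the sequence is purely periodic with period 13.

13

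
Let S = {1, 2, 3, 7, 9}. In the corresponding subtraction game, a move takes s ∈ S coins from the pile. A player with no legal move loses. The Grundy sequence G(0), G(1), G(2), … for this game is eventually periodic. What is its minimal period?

n :  0  1  2  3  4  5  6  7  8  9 10 11 12 13 14
G :  0  1  2  3  0  1  2  3  0  1  2  3  0  1  2
G(n+4) = G(n) holds for n = 0,…,8 (a full window of length max(S) = 9), so the sequence is purely periodic with period 4.

4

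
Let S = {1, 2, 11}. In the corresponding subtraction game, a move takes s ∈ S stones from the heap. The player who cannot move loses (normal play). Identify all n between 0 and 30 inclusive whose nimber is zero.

G(0) = 0
G(1) = mex{0} = 1
G(2) = mex{1,0} = 2
G(3) = mex{2,1} = 0
G(4) = mex{0,2} = 1
G(5) = mex{1,0} = 2
G(6) = mex{2,1} = 0
G(7) = mex{0,2} = 1
G(8) = mex{1,0} = 2
G(9) = mex{2,1} = 0
G(10) = mex{0,2} = 1
G(11) = mex{1,0,0} = 2
G(12) = mex{2,1,1} = 0
G(13) = mex{0,2,2} = 1
G(14) = mex{1,0,0} = 2
G(15) = mex{2,1,1} = 0
G(16) = mex{0,2,2} = 1
G(17) = mex{1,0,0} = 2
G(18) = mex{2,1,1} = 0
G(19) = mex{0,2,2} = 1
G(20) = mex{1,0,0} = 2
G(21) = mex{2,1,1} = 0
G(22) = mex{0,2,2} = 1
G(23) = mex{1,0,0} = 2
G(24) = mex{2,1,1} = 0
G(25) = mex{0,2,2} = 1
G(26) = mex{1,0,0} = 2
G(27) = mex{2,1,1} = 0
G(28) = mex{0,2,2} = 1
G(29) = mex{1,0,0} = 2
G(30) = mex{2,1,1} = 0
P-positions are exactly the n with G(n) = 0.

0, 3, 6, 9, 12, 15, 18, 21, 24, 27, 30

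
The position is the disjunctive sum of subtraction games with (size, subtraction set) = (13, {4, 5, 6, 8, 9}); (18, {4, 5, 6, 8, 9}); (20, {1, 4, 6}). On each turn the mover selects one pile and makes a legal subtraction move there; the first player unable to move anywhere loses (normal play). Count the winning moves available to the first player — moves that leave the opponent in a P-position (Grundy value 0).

Pile A, S = {4, 5, 6, 8, 9}:
n :  0  1  2  3  4  5  6  7  8  9 10 11 12 13
G :  0  0  0  0  1  1  1  1  2  2  2  2  3  0
G_A(13) = 0.
Pile B, S = {4, 5, 6, 8, 9}:
G(0) = 0
G(1) = mex{} = 0
G(2) = mex{} = 0
G(3) = mex{} = 0
G(4) = mex{0} = 1
G(5) = mex{0,0} = 1
G(6) = mex{0,0,0} = 1
G(7) = mex{0,0,0} = 1
G(8) = mex{1,0,0,0} = 2
G(9) = mex{1,1,0,0,0} = 2
G(10) = mex{1,1,1,0,0} = 2
G(11) = mex{1,1,1,0,0} = 2
G(12) = mex{2,1,1,1,0} = 3
G(13) = mex{2,2,1,1,1} = 0
G(14) = mex{2,2,2,1,1} = 0
G(15) = mex{2,2,2,1,1} = 0
G(16) = mex{3,2,2,2,1} = 0
G(17) = mex{0,3,2,2,2} = 1
G(18) = mex{0,0,3,2,2} = 1
G_B(18) = 1.
Pile C, S = {1, 4, 6}:
n :  0  1  2  3  4  5  6  7  8  9 10 11 12 13 14 15 16 17 18 19 20
G :  0  1  0  1  2  0  1  0  1  2  0  1  0  1  2  0  1  0  1  2  0
G_C(20) = 0.
Combined Grundy value = 0 ⊕ 1 ⊕ 0 = 1.
A winning move leaves total XOR = 0, i.e. changes one component's Grundy value g to g ⊕ X where X is the current total.
Pile A: need g' = 0⊕1 = 1. Options: 13−4→G=2, 13−5→G=2, 13−6→G=1, 13−8→G=1, 13−9→G=1. Hits: 3.
Pile B: need g' = 1⊕1 = 0. Options: 18−4→G=0, 18−5→G=0, 18−6→G=3, 18−8→G=2, 18−9→G=2. Hits: 2.
Pile C: need g' = 0⊕1 = 1. Options: 20−1→G=2, 20−4→G=1, 20−6→G=2. Hits: 1.

6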